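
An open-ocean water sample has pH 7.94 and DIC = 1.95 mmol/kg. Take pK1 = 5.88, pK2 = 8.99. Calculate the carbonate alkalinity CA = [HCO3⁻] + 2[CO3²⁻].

CA = 2.09 mmol/kg

CA = [HCO3⁻] + 2[CO3²⁻] = (α₁ + 2α₂)·DIC
At pH 7.94: [H⁺]/K1 = 10^-2.06 = 0.0087096, K2/[H⁺] = 10^-1.05 = 0.089125
α₁ = 1/(1 + 0.0087096 + 0.089125) = 1/1.0978 = 0.9109; α₂ = α₁·K2/[H⁺] = 0.08118
α₁ + 2α₂ = 1.0732
CA = 1.0732 × 1.95 = 2.09 mmol/kg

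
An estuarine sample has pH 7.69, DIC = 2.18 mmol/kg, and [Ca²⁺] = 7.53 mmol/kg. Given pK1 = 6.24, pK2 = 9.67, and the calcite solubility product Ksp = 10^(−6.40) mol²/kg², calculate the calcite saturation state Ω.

Ω = 0.413

α₂ = 1 / (1 + [H⁺]/K2 + [H⁺]²/(K1K2)) = 1 / (1 + 10^+1.98 + 10^+0.53)
   = 1 / (1 + 95.499 + 3.3884) = 1/99.888 = 0.01001
[CO3²⁻] = α₂ × DIC = 0.01001 × 2.18 = 0.02182 mmol/kg
Ksp = 10^(−6.40) = 3.981×10^-7
Ω = [Ca²⁺][CO3²⁻]/Ksp = (7.53×10^-3)(2.182×10^-5) / 3.981×10^-7 = 0.413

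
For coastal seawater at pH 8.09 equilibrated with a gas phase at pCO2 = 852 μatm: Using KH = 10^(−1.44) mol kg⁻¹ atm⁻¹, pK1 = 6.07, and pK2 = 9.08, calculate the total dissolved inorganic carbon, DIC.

[CO2*] = KH · pCO2 = 10^(−1.44) × 852×10^-6 = 3.093×10^-5 mol/kg
α₀ = 1/(1 + K1/[H⁺] + K1K2/[H⁺]²) = 1/(1 + 10^+2.02 + 10^+1.03) = 0.008589
DIC = [CO2*]/α₀ = 3.093×10^-5 / 0.008589 = 3.60 mmol/kg

DIC = 3.60 mmol/kg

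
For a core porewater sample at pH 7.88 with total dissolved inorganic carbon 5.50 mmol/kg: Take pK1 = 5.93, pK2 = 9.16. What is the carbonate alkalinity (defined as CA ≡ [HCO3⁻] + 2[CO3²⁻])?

CA = [HCO3⁻] + 2[CO3²⁻] = (α₁ + 2α₂)·DIC
At pH 7.88: [H⁺]/K1 = 10^-1.95 = 0.011220, K2/[H⁺] = 10^-1.28 = 0.052481
α₁ = 1/(1 + 0.011220 + 0.052481) = 1/1.0637 = 0.9401; α₂ = α₁·K2/[H⁺] = 0.04934
α₁ + 2α₂ = 1.0388
CA = 1.0388 × 5.50 = 5.71 mmol/kg

CA = 5.71 mmol/kg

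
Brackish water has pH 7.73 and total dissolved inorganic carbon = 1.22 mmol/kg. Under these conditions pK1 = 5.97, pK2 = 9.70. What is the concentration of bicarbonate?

[HCO3⁻] = 1.19 mmol/kg

α₁ = 1 / (1 + [H⁺]/K1 + K2/[H⁺]) = 1 / (1 + 10^-1.76 + 10^-1.97)
   = 1 / (1 + 0.017378 + 0.010715) = 1/1.0281 = 0.9727
[HCO3⁻] = α₁ × DIC = 0.9727 × 1.22 = 1.19 mmol/kg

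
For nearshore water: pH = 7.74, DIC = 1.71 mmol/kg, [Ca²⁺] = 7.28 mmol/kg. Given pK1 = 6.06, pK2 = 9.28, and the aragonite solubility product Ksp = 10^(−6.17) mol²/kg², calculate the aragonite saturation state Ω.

α₂ = 1 / (1 + [H⁺]/K2 + [H⁺]²/(K1K2)) = 1 / (1 + 10^+1.54 + 10^-0.14)
   = 1 / (1 + 34.674 + 0.72444) = 1/36.398 = 0.02747
[CO3²⁻] = α₂ × DIC = 0.02747 × 1.71 = 0.04698 mmol/kg
Ksp = 10^(−6.17) = 6.761×10^-7
Ω = [Ca²⁺][CO3²⁻]/Ksp = (7.28×10^-3)(4.698×10^-5) / 6.761×10^-7 = 0.506

Ω = 0.506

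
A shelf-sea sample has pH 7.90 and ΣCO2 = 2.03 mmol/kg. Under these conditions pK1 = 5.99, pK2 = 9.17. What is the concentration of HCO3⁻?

[HCO3⁻] = 1.90 mmol/kg

α₁ = 1 / (1 + [H⁺]/K1 + K2/[H⁺]) = 1 / (1 + 10^-1.91 + 10^-1.27)
   = 1 / (1 + 0.012303 + 0.053703) = 1/1.0660 = 0.9381
[HCO3⁻] = α₁ × DIC = 0.9381 × 2.03 = 1.90 mmol/kg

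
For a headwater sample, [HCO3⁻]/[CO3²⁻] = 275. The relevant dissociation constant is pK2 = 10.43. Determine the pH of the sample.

From K2 = [H⁺][CO3²⁻]/[HCO3⁻]:  pH = pK2 − log₁₀([HCO3⁻]/[CO3²⁻])
log₁₀(275) = +2.439
pH = 10.43 − (+2.439) = 7.99

pH = 7.99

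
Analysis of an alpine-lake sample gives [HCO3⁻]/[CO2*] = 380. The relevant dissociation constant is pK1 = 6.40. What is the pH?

From K1 = [H⁺][HCO3⁻]/[CO2*]:  pH = pK1 + log₁₀([HCO3⁻]/[CO2*])
log₁₀(380) = +2.580
pH = 6.40 + (+2.580) = 8.98

pH = 8.98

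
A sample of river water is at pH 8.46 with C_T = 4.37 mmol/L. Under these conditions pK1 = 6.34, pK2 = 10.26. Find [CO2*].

[CO2*] = 0.0324 mmol/L

α₀ = 1 / (1 + K1/[H⁺] + K1K2/[H⁺]²) = 1 / (1 + 10^+2.12 + 10^+0.32)
   = 1 / (1 + 131.83 + 2.0893) = 1/134.91 = 0.007412
[CO2*] = α₀ × DIC = 0.007412 × 4.37 = 0.0324 mmol/L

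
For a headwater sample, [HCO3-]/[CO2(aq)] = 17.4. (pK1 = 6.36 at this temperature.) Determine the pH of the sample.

From K1 = [H⁺][HCO3-]/[CO2(aq)]:  pH = pK1 + log₁₀([HCO3-]/[CO2(aq)])
log₁₀(17.4) = +1.241
pH = 6.36 + (+1.241) = 7.60

pH = 7.60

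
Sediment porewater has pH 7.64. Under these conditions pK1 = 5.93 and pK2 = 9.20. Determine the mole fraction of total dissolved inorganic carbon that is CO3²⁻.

α₂ = 0.0263

α₂ = 1 / (1 + [H⁺]/K2 + [H⁺]²/(K1K2)) = 1 / (1 + 10^+1.56 + 10^-0.15)
   = 1 / (1 + 36.308 + 0.70795) = 1/38.016 = 0.02630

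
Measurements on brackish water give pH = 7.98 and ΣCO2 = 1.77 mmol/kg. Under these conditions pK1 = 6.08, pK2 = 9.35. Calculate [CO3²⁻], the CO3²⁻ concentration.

α₂ = 1 / (1 + [H⁺]/K2 + [H⁺]²/(K1K2)) = 1 / (1 + 10^+1.37 + 10^-0.53)
   = 1 / (1 + 23.442 + 0.29512) = 1/24.737 = 0.04042
[CO3²⁻] = α₂ × DIC = 0.04042 × 1.77 = 0.0716 mmol/kg

[CO3²⁻] = 0.0716 mmol/kg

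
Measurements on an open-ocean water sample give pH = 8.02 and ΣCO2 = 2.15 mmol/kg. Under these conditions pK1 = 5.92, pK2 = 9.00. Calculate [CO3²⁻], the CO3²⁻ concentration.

α₂ = 1 / (1 + [H⁺]/K2 + [H⁺]²/(K1K2)) = 1 / (1 + 10^+0.98 + 10^-1.12)
   = 1 / (1 + 9.5499 + 0.075858) = 1/10.626 = 0.09411
[CO3²⁻] = α₂ × DIC = 0.09411 × 2.15 = 0.202 mmol/kg

[CO3²⁻] = 0.202 mmol/kg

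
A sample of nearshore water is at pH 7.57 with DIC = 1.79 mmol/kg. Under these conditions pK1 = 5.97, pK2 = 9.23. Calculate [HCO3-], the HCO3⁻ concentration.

[HCO3⁻] = 1.71 mmol/kg

α₁ = 1 / (1 + [H⁺]/K1 + K2/[H⁺]) = 1 / (1 + 10^-1.60 + 10^-1.66)
   = 1 / (1 + 0.025119 + 0.021878) = 1/1.0470 = 0.9551
[HCO3⁻] = α₁ × DIC = 0.9551 × 1.79 = 1.71 mmol/kg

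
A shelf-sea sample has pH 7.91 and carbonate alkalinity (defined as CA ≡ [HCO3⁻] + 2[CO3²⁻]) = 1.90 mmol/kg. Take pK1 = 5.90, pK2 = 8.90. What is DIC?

CA = [HCO3⁻] + 2[CO3²⁻] = (α₁ + 2α₂)·DIC
At pH 7.91: [H⁺]/K1 = 10^-2.01 = 0.0097724, K2/[H⁺] = 10^-0.99 = 0.10233
α₁ = 1/(1 + 0.0097724 + 0.10233) = 1/1.1121 = 0.8992; α₂ = α₁·K2/[H⁺] = 0.09201
α₁ + 2α₂ = 1.0832
DIC = CA / (α₁ + 2α₂) = 1.90 / 1.0832 = 1.75 mmol/kg

DIC = 1.75 mmol/kg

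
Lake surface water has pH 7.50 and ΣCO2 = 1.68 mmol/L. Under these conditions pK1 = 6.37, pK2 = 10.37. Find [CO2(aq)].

α₀ = 1 / (1 + K1/[H⁺] + K1K2/[H⁺]²) = 1 / (1 + 10^+1.13 + 10^-1.74)
   = 1 / (1 + 13.490 + 0.018197) = 1/14.508 = 0.06893
[CO2*] = α₀ × DIC = 0.06893 × 1.68 = 0.116 mmol/L

[CO2*] = 0.116 mmol/L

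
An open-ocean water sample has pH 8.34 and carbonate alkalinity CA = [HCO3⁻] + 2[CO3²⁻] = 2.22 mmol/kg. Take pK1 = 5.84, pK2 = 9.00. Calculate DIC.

DIC = 1.89 mmol/kg

CA = [HCO3⁻] + 2[CO3²⁻] = (α₁ + 2α₂)·DIC
At pH 8.34: [H⁺]/K1 = 10^-2.50 = 0.0031623, K2/[H⁺] = 10^-0.66 = 0.21878
α₁ = 1/(1 + 0.0031623 + 0.21878) = 1/1.2219 = 0.8184; α₂ = α₁·K2/[H⁺] = 0.1790
α₁ + 2α₂ = 1.1765
DIC = CA / (α₁ + 2α₂) = 2.22 / 1.1765 = 1.89 mmol/kg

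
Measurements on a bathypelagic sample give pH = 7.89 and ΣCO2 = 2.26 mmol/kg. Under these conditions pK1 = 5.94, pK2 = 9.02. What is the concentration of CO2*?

α₀ = 1 / (1 + K1/[H⁺] + K1K2/[H⁺]²) = 1 / (1 + 10^+1.95 + 10^+0.82)
   = 1 / (1 + 89.125 + 6.6069) = 1/96.732 = 0.01034
[CO2*] = α₀ × DIC = 0.01034 × 2.26 = 0.0234 mmol/kg

[CO2*] = 0.0234 mmol/kg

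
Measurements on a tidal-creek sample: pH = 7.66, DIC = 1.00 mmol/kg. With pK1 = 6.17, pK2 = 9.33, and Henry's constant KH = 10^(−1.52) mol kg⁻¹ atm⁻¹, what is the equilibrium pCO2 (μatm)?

pCO2 = 1020 μatm

α₀ = 1 / (1 + K1/[H⁺] + K1K2/[H⁺]²) = 1 / (1 + 10^+1.49 + 10^-0.18)
   = 1 / (1 + 30.903 + 0.66069) = 1/32.564 = 0.03071
[CO2*] = α₀ × DIC = 0.03071 × 1.00 = 0.03071 mmol/kg
pCO2 = [CO2*]/KH = 3.071×10^-5 / 3.020×10^-2 = 1020 μatm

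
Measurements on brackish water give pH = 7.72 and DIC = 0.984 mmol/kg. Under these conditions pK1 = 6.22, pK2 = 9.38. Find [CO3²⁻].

α₂ = 1 / (1 + [H⁺]/K2 + [H⁺]²/(K1K2)) = 1 / (1 + 10^+1.66 + 10^+0.16)
   = 1 / (1 + 45.709 + 1.4454) = 1/48.154 = 0.02077
[CO3²⁻] = α₂ × DIC = 0.02077 × 0.984 = 0.0204 mmol/kg

[CO3²⁻] = 0.0204 mmol/kg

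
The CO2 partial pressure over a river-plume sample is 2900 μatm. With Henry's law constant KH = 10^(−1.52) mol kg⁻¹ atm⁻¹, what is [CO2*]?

[CO2*] = 87.6 μmol/kg

KH = 10^(−1.52) = 3.020×10^-2 mol kg⁻¹ atm⁻¹
[CO2*] = KH · pCO2 = 3.020×10^-2 × 2900×10^-6 atm = 8.76×10^-5 mol/kg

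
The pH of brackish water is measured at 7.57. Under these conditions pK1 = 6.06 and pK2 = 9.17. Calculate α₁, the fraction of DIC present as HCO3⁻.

α₁ = 1 / (1 + [H⁺]/K1 + K2/[H⁺]) = 1 / (1 + 10^-1.51 + 10^-1.60)
   = 1 / (1 + 0.030903 + 0.025119) = 1/1.0560 = 0.9470

α₁ = 0.947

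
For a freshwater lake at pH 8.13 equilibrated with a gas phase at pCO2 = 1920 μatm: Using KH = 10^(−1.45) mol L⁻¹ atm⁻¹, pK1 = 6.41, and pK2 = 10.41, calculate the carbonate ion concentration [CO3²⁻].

[CO3²⁻] = 18.8 μmol/L

[CO2*] = KH · pCO2 = 10^(−1.45) × 1920×10^-6 = 6.812×10^-5 mol/L
α₀ = 1/(1 + K1/[H⁺] + K1K2/[H⁺]²) = 1/(1 + 10^+1.72 + 10^-0.56) = 0.01860
DIC = [CO2*]/α₀ = 6.812×10^-5 / 0.01860 = 3.662 mmol/L
[CO3²⁻] = α₂·DIC; α₂ = 0.005124, so [CO3²⁻] = 0.005124 × 3.662 = 0.0188 mmol/L = 18.8 μmol/L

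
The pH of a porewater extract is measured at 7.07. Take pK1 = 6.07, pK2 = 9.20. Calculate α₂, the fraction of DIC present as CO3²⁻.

α₂ = 1 / (1 + [H⁺]/K2 + [H⁺]²/(K1K2)) = 1 / (1 + 10^+2.13 + 10^+1.13)
   = 1 / (1 + 134.90 + 13.490) = 1/149.39 = 0.006694

α₂ = 0.00669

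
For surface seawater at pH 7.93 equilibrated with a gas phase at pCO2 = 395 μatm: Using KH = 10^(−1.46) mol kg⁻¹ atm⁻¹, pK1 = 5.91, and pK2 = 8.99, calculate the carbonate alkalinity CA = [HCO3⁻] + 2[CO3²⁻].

CA = 1.68 mmol/kg

[CO2*] = KH · pCO2 = 10^(−1.46) × 395×10^-6 = 1.370×10^-5 mol/kg
α₀ = 1/(1 + K1/[H⁺] + K1K2/[H⁺]²) = 1/(1 + 10^+2.02 + 10^+0.96) = 0.008708
DIC = [CO2*]/α₀ = 1.370×10^-5 / 0.008708 = 1.573 mmol/kg
CA = (α₁ + 2α₂)·DIC = (0.9119 + 2×0.07942) × 1.573 = 1.68 mmol/kg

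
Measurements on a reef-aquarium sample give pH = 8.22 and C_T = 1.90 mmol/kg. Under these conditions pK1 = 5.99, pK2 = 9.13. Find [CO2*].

α₀ = 1 / (1 + K1/[H⁺] + K1K2/[H⁺]²) = 1 / (1 + 10^+2.23 + 10^+1.32)
   = 1 / (1 + 169.82 + 20.893) = 1/191.72 = 0.005216
[CO2*] = α₀ × DIC = 0.005216 × 1.90 = 0.00991 mmol/kg = 9.91 μmol/kg

[CO2*] = 9.91 μmol/kg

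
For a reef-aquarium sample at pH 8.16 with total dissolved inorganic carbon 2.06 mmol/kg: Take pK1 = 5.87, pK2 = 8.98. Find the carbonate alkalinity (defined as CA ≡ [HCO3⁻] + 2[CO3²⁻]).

CA = 2.32 mmol/kg

CA = [HCO3⁻] + 2[CO3²⁻] = (α₁ + 2α₂)·DIC
At pH 8.16: [H⁺]/K1 = 10^-2.29 = 0.0051286, K2/[H⁺] = 10^-0.82 = 0.15136
α₁ = 1/(1 + 0.0051286 + 0.15136) = 1/1.1565 = 0.8647; α₂ = α₁·K2/[H⁺] = 0.1309
α₁ + 2α₂ = 1.1264
CA = 1.1264 × 2.06 = 2.32 mmol/kg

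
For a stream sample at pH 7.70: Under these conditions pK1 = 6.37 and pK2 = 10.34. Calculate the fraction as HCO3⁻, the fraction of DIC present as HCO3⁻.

α₁ = 1 / (1 + [H⁺]/K1 + K2/[H⁺]) = 1 / (1 + 10^-1.33 + 10^-2.64)
   = 1 / (1 + 0.046774 + 0.0022909) = 1/1.0491 = 0.9532

α₁ = 0.953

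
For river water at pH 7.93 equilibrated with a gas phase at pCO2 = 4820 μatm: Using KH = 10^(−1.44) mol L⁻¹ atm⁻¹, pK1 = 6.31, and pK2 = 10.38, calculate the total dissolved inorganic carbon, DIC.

[CO2*] = KH · pCO2 = 10^(−1.44) × 4820×10^-6 = 1.750×10^-4 mol/L
α₀ = 1/(1 + K1/[H⁺] + K1K2/[H⁺]²) = 1/(1 + 10^+1.62 + 10^-0.83) = 0.02335
DIC = [CO2*]/α₀ = 1.750×10^-4 / 0.02335 = 7.50 mmol/L

DIC = 7.50 mmol/L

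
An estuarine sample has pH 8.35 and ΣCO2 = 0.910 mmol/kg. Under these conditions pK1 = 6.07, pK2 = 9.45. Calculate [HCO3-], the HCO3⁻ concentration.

α₁ = 1 / (1 + [H⁺]/K1 + K2/[H⁺]) = 1 / (1 + 10^-2.28 + 10^-1.10)
   = 1 / (1 + 0.0052481 + 0.079433) = 1/1.0847 = 0.9219
[HCO3⁻] = α₁ × DIC = 0.9219 × 0.910 = 0.839 mmol/kg

[HCO3⁻] = 0.839 mmol/kg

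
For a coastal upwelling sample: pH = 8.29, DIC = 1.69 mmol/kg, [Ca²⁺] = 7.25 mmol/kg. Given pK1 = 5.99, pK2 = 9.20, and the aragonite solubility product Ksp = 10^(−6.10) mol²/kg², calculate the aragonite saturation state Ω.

α₂ = 1 / (1 + [H⁺]/K2 + [H⁺]²/(K1K2)) = 1 / (1 + 10^+0.91 + 10^-1.39)
   = 1 / (1 + 8.1283 + 0.040738) = 1/9.1690 = 0.1091
[CO3²⁻] = α₂ × DIC = 0.1091 × 1.69 = 0.1843 mmol/kg
Ksp = 10^(−6.10) = 7.943×10^-7
Ω = [Ca²⁺][CO3²⁻]/Ksp = (7.25×10^-3)(1.843×10^-4) / 7.943×10^-7 = 1.68

Ω = 1.68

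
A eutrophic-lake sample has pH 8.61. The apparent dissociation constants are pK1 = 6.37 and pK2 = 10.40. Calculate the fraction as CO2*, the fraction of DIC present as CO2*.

α₀ = 0.00563

α₀ = 1 / (1 + K1/[H⁺] + K1K2/[H⁺]²) = 1 / (1 + 10^+2.24 + 10^+0.45)
   = 1 / (1 + 173.78 + 2.8184) = 1/177.60 = 0.005631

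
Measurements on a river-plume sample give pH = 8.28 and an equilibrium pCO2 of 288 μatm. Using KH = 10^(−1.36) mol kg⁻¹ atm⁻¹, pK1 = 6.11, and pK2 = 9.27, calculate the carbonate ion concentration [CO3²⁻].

[CO2*] = KH · pCO2 = 10^(−1.36) × 288×10^-6 = 1.257×10^-5 mol/kg
α₀ = 1/(1 + K1/[H⁺] + K1K2/[H⁺]²) = 1/(1 + 10^+2.17 + 10^+1.18) = 0.006096
DIC = [CO2*]/α₀ = 1.257×10^-5 / 0.006096 = 2.062 mmol/kg
[CO3²⁻] = α₂·DIC; α₂ = 0.09226, so [CO3²⁻] = 0.09226 × 2.062 = 0.190 mmol/kg

[CO3²⁻] = 0.190 mmol/kg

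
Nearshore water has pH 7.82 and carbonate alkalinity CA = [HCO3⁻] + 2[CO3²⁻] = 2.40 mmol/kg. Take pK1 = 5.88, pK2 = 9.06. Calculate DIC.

CA = [HCO3⁻] + 2[CO3²⁻] = (α₁ + 2α₂)·DIC
At pH 7.82: [H⁺]/K1 = 10^-1.94 = 0.011482, K2/[H⁺] = 10^-1.24 = 0.057544
α₁ = 1/(1 + 0.011482 + 0.057544) = 1/1.0690 = 0.9354; α₂ = α₁·K2/[H⁺] = 0.05383
α₁ + 2α₂ = 1.0431
DIC = CA / (α₁ + 2α₂) = 2.40 / 1.0431 = 2.30 mmol/kg

DIC = 2.30 mmol/kg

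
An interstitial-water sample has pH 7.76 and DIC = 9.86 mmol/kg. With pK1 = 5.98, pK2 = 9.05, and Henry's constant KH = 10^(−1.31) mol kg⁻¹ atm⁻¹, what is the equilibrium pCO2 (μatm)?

α₀ = 1 / (1 + K1/[H⁺] + K1K2/[H⁺]²) = 1 / (1 + 10^+1.78 + 10^+0.49)
   = 1 / (1 + 60.256 + 3.0903) = 1/64.346 = 0.01554
[CO2*] = α₀ × DIC = 0.01554 × 9.86 = 0.1532 mmol/kg
pCO2 = [CO2*]/KH = 1.532×10^-4 / 4.898×10^-2 = 3130 μatm

pCO2 = 3130 μatm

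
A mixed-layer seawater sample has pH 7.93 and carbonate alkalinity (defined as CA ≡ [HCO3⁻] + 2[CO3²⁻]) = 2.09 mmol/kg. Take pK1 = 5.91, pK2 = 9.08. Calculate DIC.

DIC = 1.98 mmol/kg

CA = [HCO3⁻] + 2[CO3²⁻] = (α₁ + 2α₂)·DIC
At pH 7.93: [H⁺]/K1 = 10^-2.02 = 0.0095499, K2/[H⁺] = 10^-1.15 = 0.070795
α₁ = 1/(1 + 0.0095499 + 0.070795) = 1/1.0803 = 0.9256; α₂ = α₁·K2/[H⁺] = 0.06553
α₁ + 2α₂ = 1.0567
DIC = CA / (α₁ + 2α₂) = 2.09 / 1.0567 = 1.98 mmol/kg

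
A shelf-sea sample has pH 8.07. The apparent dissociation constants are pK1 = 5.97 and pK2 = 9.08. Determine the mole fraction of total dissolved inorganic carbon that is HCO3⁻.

α₁ = 1 / (1 + [H⁺]/K1 + K2/[H⁺]) = 1 / (1 + 10^-2.10 + 10^-1.01)
   = 1 / (1 + 0.0079433 + 0.097724) = 1/1.1057 = 0.9044

α₁ = 0.904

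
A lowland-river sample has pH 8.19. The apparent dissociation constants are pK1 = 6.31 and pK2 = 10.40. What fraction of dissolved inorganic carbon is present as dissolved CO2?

α₀ = 0.0129

α₀ = 1 / (1 + K1/[H⁺] + K1K2/[H⁺]²) = 1 / (1 + 10^+1.88 + 10^-0.33)
   = 1 / (1 + 75.858 + 0.46774) = 1/77.325 = 0.01293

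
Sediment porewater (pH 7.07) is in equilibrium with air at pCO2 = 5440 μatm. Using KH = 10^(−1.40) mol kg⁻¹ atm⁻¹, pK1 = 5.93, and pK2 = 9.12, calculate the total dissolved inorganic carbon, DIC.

[CO2*] = KH · pCO2 = 10^(−1.40) × 5440×10^-6 = 2.166×10^-4 mol/kg
α₀ = 1/(1 + K1/[H⁺] + K1K2/[H⁺]²) = 1/(1 + 10^+1.14 + 10^-0.91) = 0.06699
DIC = [CO2*]/α₀ = 2.166×10^-4 / 0.06699 = 3.23 mmol/kg

DIC = 3.23 mmol/kg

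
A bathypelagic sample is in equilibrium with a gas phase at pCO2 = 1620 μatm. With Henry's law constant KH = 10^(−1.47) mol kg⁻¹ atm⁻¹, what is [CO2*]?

KH = 10^(−1.47) = 3.388×10^-2 mol kg⁻¹ atm⁻¹
[CO2*] = KH · pCO2 = 3.388×10^-2 × 1620×10^-6 atm = 5.49×10^-5 mol/kg

[CO2*] = 54.9 μmol/kg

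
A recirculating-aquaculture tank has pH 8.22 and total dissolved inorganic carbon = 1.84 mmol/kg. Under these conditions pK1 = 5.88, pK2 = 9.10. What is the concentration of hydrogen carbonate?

[HCO3⁻] = 1.62 mmol/kg

α₁ = 1 / (1 + [H⁺]/K1 + K2/[H⁺]) = 1 / (1 + 10^-2.34 + 10^-0.88)
   = 1 / (1 + 0.0045709 + 0.13183) = 1/1.1364 = 0.8800
[HCO3⁻] = α₁ × DIC = 0.8800 × 1.84 = 1.62 mmol/kg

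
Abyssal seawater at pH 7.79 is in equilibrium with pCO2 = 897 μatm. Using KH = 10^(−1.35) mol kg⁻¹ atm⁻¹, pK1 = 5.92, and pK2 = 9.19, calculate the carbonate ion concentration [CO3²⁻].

[CO2*] = KH · pCO2 = 10^(−1.35) × 897×10^-6 = 4.007×10^-5 mol/kg
α₀ = 1/(1 + K1/[H⁺] + K1K2/[H⁺]²) = 1/(1 + 10^+1.87 + 10^+0.47) = 0.01281
DIC = [CO2*]/α₀ = 4.007×10^-5 / 0.01281 = 3.129 mmol/kg
[CO3²⁻] = α₂·DIC; α₂ = 0.03780, so [CO3²⁻] = 0.03780 × 3.129 = 0.118 mmol/kg

[CO3²⁻] = 0.118 mmol/kg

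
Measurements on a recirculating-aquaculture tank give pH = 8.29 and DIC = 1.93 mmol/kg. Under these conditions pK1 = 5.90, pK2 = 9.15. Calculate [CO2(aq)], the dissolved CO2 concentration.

α₀ = 1 / (1 + K1/[H⁺] + K1K2/[H⁺]²) = 1 / (1 + 10^+2.39 + 10^+1.53)
   = 1 / (1 + 245.47 + 33.884) = 1/280.36 = 0.003567
[CO2*] = α₀ × DIC = 0.003567 × 1.93 = 0.00688 mmol/kg = 6.88 μmol/kg

[CO2*] = 6.88 μmol/kg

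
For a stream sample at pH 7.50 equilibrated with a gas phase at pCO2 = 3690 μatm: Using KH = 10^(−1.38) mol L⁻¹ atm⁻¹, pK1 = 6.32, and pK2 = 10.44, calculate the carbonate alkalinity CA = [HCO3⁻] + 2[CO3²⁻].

CA = 2.33 mmol/L

[CO2*] = KH · pCO2 = 10^(−1.38) × 3690×10^-6 = 1.538×10^-4 mol/L
α₀ = 1/(1 + K1/[H⁺] + K1K2/[H⁺]²) = 1/(1 + 10^+1.18 + 10^-1.76) = 0.06191
DIC = [CO2*]/α₀ = 1.538×10^-4 / 0.06191 = 2.485 mmol/L
CA = (α₁ + 2α₂)·DIC = (0.9370 + 2×0.001076) × 2.485 = 2.33 mmol/L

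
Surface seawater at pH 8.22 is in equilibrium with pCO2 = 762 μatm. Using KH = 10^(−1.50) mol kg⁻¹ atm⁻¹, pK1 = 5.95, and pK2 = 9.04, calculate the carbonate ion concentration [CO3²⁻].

[CO3²⁻] = 0.679 mmol/kg

[CO2*] = KH · pCO2 = 10^(−1.50) × 762×10^-6 = 2.410×10^-5 mol/kg
α₀ = 1/(1 + K1/[H⁺] + K1K2/[H⁺]²) = 1/(1 + 10^+2.27 + 10^+1.45) = 0.004643
DIC = [CO2*]/α₀ = 2.410×10^-5 / 0.004643 = 5.190 mmol/kg
[CO3²⁻] = α₂·DIC; α₂ = 0.1308, so [CO3²⁻] = 0.1308 × 5.190 = 0.679 mmol/kg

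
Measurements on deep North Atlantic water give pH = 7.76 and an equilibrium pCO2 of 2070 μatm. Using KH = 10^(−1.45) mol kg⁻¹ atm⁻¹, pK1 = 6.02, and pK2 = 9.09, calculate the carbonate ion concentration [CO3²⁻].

[CO2*] = KH · pCO2 = 10^(−1.45) × 2070×10^-6 = 7.345×10^-5 mol/kg
α₀ = 1/(1 + K1/[H⁺] + K1K2/[H⁺]²) = 1/(1 + 10^+1.74 + 10^+0.41) = 0.01709
DIC = [CO2*]/α₀ = 7.345×10^-5 / 0.01709 = 4.298 mmol/kg
[CO3²⁻] = α₂·DIC; α₂ = 0.04392, so [CO3²⁻] = 0.04392 × 4.298 = 0.189 mmol/kg

[CO3²⁻] = 0.189 mmol/kg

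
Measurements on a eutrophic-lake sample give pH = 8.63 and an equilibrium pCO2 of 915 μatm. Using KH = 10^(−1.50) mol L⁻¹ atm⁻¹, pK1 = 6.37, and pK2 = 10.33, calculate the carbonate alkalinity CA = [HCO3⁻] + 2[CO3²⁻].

CA = 5.48 mmol/L

[CO2*] = KH · pCO2 = 10^(−1.50) × 915×10^-6 = 2.893×10^-5 mol/L
α₀ = 1/(1 + K1/[H⁺] + K1K2/[H⁺]²) = 1/(1 + 10^+2.26 + 10^+0.56) = 0.005359
DIC = [CO2*]/α₀ = 2.893×10^-5 / 0.005359 = 5.399 mmol/L
CA = (α₁ + 2α₂)·DIC = (0.9752 + 2×0.01946) × 5.399 = 5.48 mmol/L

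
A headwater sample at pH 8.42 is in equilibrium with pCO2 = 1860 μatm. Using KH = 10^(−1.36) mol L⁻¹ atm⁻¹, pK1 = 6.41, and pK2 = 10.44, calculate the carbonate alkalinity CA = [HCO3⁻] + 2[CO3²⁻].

[CO2*] = KH · pCO2 = 10^(−1.36) × 1860×10^-6 = 8.119×10^-5 mol/L
α₀ = 1/(1 + K1/[H⁺] + K1K2/[H⁺]²) = 1/(1 + 10^+2.01 + 10^-0.01) = 0.009587
DIC = [CO2*]/α₀ = 8.119×10^-5 / 0.009587 = 8.469 mmol/L
CA = (α₁ + 2α₂)·DIC = (0.9810 + 2×0.009369) × 8.469 = 8.47 mmol/L

CA = 8.47 mmol/L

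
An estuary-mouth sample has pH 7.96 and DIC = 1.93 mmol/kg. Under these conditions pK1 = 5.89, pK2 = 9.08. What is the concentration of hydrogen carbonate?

α₁ = 1 / (1 + [H⁺]/K1 + K2/[H⁺]) = 1 / (1 + 10^-2.07 + 10^-1.12)
   = 1 / (1 + 0.0085114 + 0.075858) = 1/1.0844 = 0.9222
[HCO3⁻] = α₁ × DIC = 0.9222 × 1.93 = 1.78 mmol/kg

[HCO3⁻] = 1.78 mmol/kg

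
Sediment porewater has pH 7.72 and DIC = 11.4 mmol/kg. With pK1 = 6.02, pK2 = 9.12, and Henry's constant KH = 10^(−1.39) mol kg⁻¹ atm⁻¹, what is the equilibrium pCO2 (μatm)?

α₀ = 1 / (1 + K1/[H⁺] + K1K2/[H⁺]²) = 1 / (1 + 10^+1.70 + 10^+0.30)
   = 1 / (1 + 50.119 + 1.9953) = 1/53.114 = 0.01883
[CO2*] = α₀ × DIC = 0.01883 × 11.4 = 0.2146 mmol/kg
pCO2 = [CO2*]/KH = 2.146×10^-4 / 4.074×10^-2 = 5270 μatm

pCO2 = 5270 μatm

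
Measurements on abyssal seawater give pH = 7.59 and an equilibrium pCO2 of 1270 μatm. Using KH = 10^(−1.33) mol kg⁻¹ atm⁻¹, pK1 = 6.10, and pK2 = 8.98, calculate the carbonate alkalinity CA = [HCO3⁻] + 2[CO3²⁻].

CA = 1.99 mmol/kg

[CO2*] = KH · pCO2 = 10^(−1.33) × 1270×10^-6 = 5.940×10^-5 mol/kg
α₀ = 1/(1 + K1/[H⁺] + K1K2/[H⁺]²) = 1/(1 + 10^+1.49 + 10^+0.10) = 0.03016
DIC = [CO2*]/α₀ = 5.940×10^-5 / 0.03016 = 1.970 mmol/kg
CA = (α₁ + 2α₂)·DIC = (0.9319 + 2×0.03796) × 1.970 = 1.99 mmol/kg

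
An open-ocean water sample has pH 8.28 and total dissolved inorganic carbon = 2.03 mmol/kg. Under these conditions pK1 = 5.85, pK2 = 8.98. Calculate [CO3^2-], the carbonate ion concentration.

α₂ = 1 / (1 + [H⁺]/K2 + [H⁺]²/(K1K2)) = 1 / (1 + 10^+0.70 + 10^-1.73)
   = 1 / (1 + 5.0119 + 0.018621) = 1/6.0305 = 0.1658
[CO3²⁻] = α₂ × DIC = 0.1658 × 2.03 = 0.337 mmol/kg

[CO3²⁻] = 0.337 mmol/kg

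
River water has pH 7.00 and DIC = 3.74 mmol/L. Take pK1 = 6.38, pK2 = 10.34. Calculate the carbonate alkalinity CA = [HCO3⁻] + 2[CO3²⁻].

CA = 3.02 mmol/L

CA = [HCO3⁻] + 2[CO3²⁻] = (α₁ + 2α₂)·DIC
At pH 7.00: [H⁺]/K1 = 10^-0.62 = 0.23988, K2/[H⁺] = 10^-3.34 = 0.00045709
α₁ = 1/(1 + 0.23988 + 0.00045709) = 1/1.2403 = 0.8062; α₂ = α₁·K2/[H⁺] = 0.0003685
α₁ + 2α₂ = 0.8070
CA = 0.8070 × 3.74 = 3.02 mmol/L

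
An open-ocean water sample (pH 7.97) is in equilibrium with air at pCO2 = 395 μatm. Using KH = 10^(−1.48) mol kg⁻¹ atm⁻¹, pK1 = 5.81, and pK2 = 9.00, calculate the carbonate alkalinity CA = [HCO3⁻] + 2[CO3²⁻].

CA = 2.24 mmol/kg

[CO2*] = KH · pCO2 = 10^(−1.48) × 395×10^-6 = 1.308×10^-5 mol/kg
α₀ = 1/(1 + K1/[H⁺] + K1K2/[H⁺]²) = 1/(1 + 10^+2.16 + 10^+1.13) = 0.006288
DIC = [CO2*]/α₀ = 1.308×10^-5 / 0.006288 = 2.080 mmol/kg
CA = (α₁ + 2α₂)·DIC = (0.9089 + 2×0.08482) × 2.080 = 2.24 mmol/kg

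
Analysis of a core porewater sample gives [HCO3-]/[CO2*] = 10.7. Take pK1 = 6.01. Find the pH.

From K1 = [H⁺][HCO3-]/[CO2*]:  pH = pK1 + log₁₀([HCO3-]/[CO2*])
log₁₀(10.7) = +1.029
pH = 6.01 + (+1.029) = 7.04

pH = 7.04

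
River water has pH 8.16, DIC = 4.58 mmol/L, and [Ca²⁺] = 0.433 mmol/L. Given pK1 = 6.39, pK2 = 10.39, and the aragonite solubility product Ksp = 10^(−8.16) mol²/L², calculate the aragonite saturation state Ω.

α₂ = 1 / (1 + [H⁺]/K2 + [H⁺]²/(K1K2)) = 1 / (1 + 10^+2.23 + 10^+0.46)
   = 1 / (1 + 169.82 + 2.8840) = 1/173.71 = 0.005757
[CO3²⁻] = α₂ × DIC = 0.005757 × 4.58 = 0.02637 mmol/L
Ksp = 10^(−8.16) = 6.918×10^-9
Ω = [Ca²⁺][CO3²⁻]/Ksp = (0.433×10^-3)(2.637×10^-5) / 6.918×10^-9 = 1.65

Ω = 1.65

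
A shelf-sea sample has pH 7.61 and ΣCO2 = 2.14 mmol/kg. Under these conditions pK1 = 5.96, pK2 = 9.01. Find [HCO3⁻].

[HCO3⁻] = 2.01 mmol/kg

α₁ = 1 / (1 + [H⁺]/K1 + K2/[H⁺]) = 1 / (1 + 10^-1.65 + 10^-1.40)
   = 1 / (1 + 0.022387 + 0.039811) = 1/1.0622 = 0.9414
[HCO3⁻] = α₁ × DIC = 0.9414 × 2.14 = 2.01 mmol/kg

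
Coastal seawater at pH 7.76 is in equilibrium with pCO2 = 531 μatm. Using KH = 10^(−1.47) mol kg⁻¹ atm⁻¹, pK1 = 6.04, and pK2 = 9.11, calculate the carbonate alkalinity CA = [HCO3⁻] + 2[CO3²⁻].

[CO2*] = KH · pCO2 = 10^(−1.47) × 531×10^-6 = 1.799×10^-5 mol/kg
α₀ = 1/(1 + K1/[H⁺] + K1K2/[H⁺]²) = 1/(1 + 10^+1.72 + 10^+0.37) = 0.01791
DIC = [CO2*]/α₀ = 1.799×10^-5 / 0.01791 = 1.004 mmol/kg
CA = (α₁ + 2α₂)·DIC = (0.9401 + 2×0.04199) × 1.004 = 1.03 mmol/kg

CA = 1.03 mmol/kg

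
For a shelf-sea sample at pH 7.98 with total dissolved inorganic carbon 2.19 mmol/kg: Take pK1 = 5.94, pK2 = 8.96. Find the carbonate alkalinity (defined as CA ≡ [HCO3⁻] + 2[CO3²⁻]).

CA = [HCO3⁻] + 2[CO3²⁻] = (α₁ + 2α₂)·DIC
At pH 7.98: [H⁺]/K1 = 10^-2.04 = 0.0091201, K2/[H⁺] = 10^-0.98 = 0.10471
α₁ = 1/(1 + 0.0091201 + 0.10471) = 1/1.1138 = 0.8978; α₂ = α₁·K2/[H⁺] = 0.09401
α₁ + 2α₂ = 1.0858
CA = 1.0858 × 2.19 = 2.38 mmol/kg

CA = 2.38 mmol/kg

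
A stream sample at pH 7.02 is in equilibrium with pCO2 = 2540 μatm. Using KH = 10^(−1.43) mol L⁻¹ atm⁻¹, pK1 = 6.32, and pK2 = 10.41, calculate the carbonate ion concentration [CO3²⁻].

[CO3²⁻] = 0.193 μmol/L

[CO2*] = KH · pCO2 = 10^(−1.43) × 2540×10^-6 = 9.437×10^-5 mol/L
α₀ = 1/(1 + K1/[H⁺] + K1K2/[H⁺]²) = 1/(1 + 10^+0.70 + 10^-2.69) = 0.1663
DIC = [CO2*]/α₀ = 9.437×10^-5 / 0.1663 = 0.5675 mmol/L
[CO3²⁻] = α₂·DIC; α₂ = 0.0003395, so [CO3²⁻] = 0.0003395 × 0.5675 = 0.000193 mmol/L = 0.193 μmol/L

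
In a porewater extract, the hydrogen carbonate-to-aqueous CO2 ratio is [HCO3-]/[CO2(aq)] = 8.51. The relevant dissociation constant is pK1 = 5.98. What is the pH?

pH = 6.91

From K1 = [H⁺][HCO3-]/[CO2(aq)]:  pH = pK1 + log₁₀([HCO3-]/[CO2(aq)])
log₁₀(8.51) = +0.930
pH = 5.98 + (+0.930) = 6.91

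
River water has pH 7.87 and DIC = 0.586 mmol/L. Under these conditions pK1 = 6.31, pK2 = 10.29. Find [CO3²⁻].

α₂ = 1 / (1 + [H⁺]/K2 + [H⁺]²/(K1K2)) = 1 / (1 + 10^+2.42 + 10^+0.86)
   = 1 / (1 + 263.03 + 7.2444) = 1/271.27 = 0.003686
[CO3²⁻] = α₂ × DIC = 0.003686 × 0.586 = 0.00216 mmol/L = 2.16 μmol/L

[CO3²⁻] = 2.16 μmol/L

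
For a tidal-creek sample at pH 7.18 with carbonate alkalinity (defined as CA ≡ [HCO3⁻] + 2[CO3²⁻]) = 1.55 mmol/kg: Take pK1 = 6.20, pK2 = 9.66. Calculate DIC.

CA = [HCO3⁻] + 2[CO3²⁻] = (α₁ + 2α₂)·DIC
At pH 7.18: [H⁺]/K1 = 10^-0.98 = 0.10471, K2/[H⁺] = 10^-2.48 = 0.0033113
α₁ = 1/(1 + 0.10471 + 0.0033113) = 1/1.1080 = 0.9025; α₂ = α₁·K2/[H⁺] = 0.002988
α₁ + 2α₂ = 0.9085
DIC = CA / (α₁ + 2α₂) = 1.55 / 0.9085 = 1.71 mmol/kg

DIC = 1.71 mmol/kg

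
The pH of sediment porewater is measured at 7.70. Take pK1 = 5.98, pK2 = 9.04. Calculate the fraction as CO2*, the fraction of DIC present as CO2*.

α₀ = 1 / (1 + K1/[H⁺] + K1K2/[H⁺]²) = 1 / (1 + 10^+1.72 + 10^+0.38)
   = 1 / (1 + 52.481 + 2.3988) = 1/55.880 = 0.01790

α₀ = 0.0179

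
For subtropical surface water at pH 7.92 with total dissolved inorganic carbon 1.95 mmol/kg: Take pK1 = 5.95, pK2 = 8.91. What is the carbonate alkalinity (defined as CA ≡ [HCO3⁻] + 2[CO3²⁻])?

CA = [HCO3⁻] + 2[CO3²⁻] = (α₁ + 2α₂)·DIC
At pH 7.92: [H⁺]/K1 = 10^-1.97 = 0.010715, K2/[H⁺] = 10^-0.99 = 0.10233
α₁ = 1/(1 + 0.010715 + 0.10233) = 1/1.1130 = 0.8984; α₂ = α₁·K2/[H⁺] = 0.09194
α₁ + 2α₂ = 1.0823
CA = 1.0823 × 1.95 = 2.11 mmol/kg

CA = 2.11 mmol/kg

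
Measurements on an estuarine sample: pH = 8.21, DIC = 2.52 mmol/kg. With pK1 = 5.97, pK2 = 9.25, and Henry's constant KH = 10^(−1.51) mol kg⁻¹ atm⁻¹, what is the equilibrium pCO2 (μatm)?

pCO2 = 428 μatm

α₀ = 1 / (1 + K1/[H⁺] + K1K2/[H⁺]²) = 1 / (1 + 10^+2.24 + 10^+1.20)
   = 1 / (1 + 173.78 + 15.849) = 1/190.63 = 0.005246
[CO2*] = α₀ × DIC = 0.005246 × 2.52 = 0.01322 mmol/kg = 13.22 μmol/kg
pCO2 = [CO2*]/KH = 1.322×10^-5 / 3.090×10^-2 = 428 μatm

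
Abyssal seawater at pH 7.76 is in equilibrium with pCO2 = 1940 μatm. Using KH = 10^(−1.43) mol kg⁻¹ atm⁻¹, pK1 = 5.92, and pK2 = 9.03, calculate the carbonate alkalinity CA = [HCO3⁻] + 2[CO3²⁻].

[CO2*] = KH · pCO2 = 10^(−1.43) × 1940×10^-6 = 7.208×10^-5 mol/kg
α₀ = 1/(1 + K1/[H⁺] + K1K2/[H⁺]²) = 1/(1 + 10^+1.84 + 10^+0.57) = 0.01353
DIC = [CO2*]/α₀ = 7.208×10^-5 / 0.01353 = 5.326 mmol/kg
CA = (α₁ + 2α₂)·DIC = (0.9362 + 2×0.05028) × 5.326 = 5.52 mmol/kg

CA = 5.52 mmol/kg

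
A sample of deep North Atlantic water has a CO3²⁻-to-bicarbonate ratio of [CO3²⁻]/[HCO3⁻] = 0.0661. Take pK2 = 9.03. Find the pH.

From K2 = [H⁺][CO3²⁻]/[HCO3⁻]:  pH = pK2 + log₁₀([CO3²⁻]/[HCO3⁻])
log₁₀(0.0661) = -1.180
pH = 9.03 + (-1.180) = 7.85

pH = 7.85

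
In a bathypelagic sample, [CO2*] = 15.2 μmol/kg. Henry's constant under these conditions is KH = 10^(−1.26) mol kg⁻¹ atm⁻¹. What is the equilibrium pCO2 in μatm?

pCO2 = 277 μatm

KH = 10^(−1.26) = 5.495×10^-2 mol kg⁻¹ atm⁻¹
pCO2 = [CO2*]/KH = 15.2×10^-6 / 5.495×10^-2 = 2.77×10^-4 atm = 277 μatm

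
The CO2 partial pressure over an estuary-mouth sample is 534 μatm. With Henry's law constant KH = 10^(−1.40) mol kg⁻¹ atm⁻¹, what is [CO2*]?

KH = 10^(−1.40) = 3.981×10^-2 mol kg⁻¹ atm⁻¹
[CO2*] = KH · pCO2 = 3.981×10^-2 × 534×10^-6 atm = 2.13×10^-5 mol/kg

[CO2*] = 21.3 μmol/kg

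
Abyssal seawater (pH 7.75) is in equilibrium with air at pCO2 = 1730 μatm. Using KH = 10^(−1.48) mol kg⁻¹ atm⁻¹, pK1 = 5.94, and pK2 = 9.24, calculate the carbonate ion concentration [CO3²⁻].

[CO3²⁻] = 0.120 mmol/kg

[CO2*] = KH · pCO2 = 10^(−1.48) × 1730×10^-6 = 5.729×10^-5 mol/kg
α₀ = 1/(1 + K1/[H⁺] + K1K2/[H⁺]²) = 1/(1 + 10^+1.81 + 10^+0.32) = 0.01478
DIC = [CO2*]/α₀ = 5.729×10^-5 / 0.01478 = 3.876 mmol/kg
[CO3²⁻] = α₂·DIC; α₂ = 0.03088, so [CO3²⁻] = 0.03088 × 3.876 = 0.120 mmol/kg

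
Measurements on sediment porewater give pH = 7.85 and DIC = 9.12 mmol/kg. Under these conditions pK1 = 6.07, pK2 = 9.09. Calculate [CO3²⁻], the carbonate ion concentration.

α₂ = 1 / (1 + [H⁺]/K2 + [H⁺]²/(K1K2)) = 1 / (1 + 10^+1.24 + 10^-0.54)
   = 1 / (1 + 17.378 + 0.28840) = 1/18.666 = 0.05357
[CO3²⁻] = α₂ × DIC = 0.05357 × 9.12 = 0.489 mmol/kg

[CO3²⁻] = 0.489 mmol/kg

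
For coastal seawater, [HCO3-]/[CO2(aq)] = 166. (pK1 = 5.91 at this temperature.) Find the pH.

From K1 = [H⁺][HCO3-]/[CO2(aq)]:  pH = pK1 + log₁₀([HCO3-]/[CO2(aq)])
log₁₀(166) = +2.220
pH = 5.91 + (+2.220) = 8.13

pH = 8.13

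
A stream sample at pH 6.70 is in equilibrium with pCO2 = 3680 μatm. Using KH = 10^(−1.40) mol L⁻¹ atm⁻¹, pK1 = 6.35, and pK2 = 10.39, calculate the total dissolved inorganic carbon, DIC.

[CO2*] = KH · pCO2 = 10^(−1.40) × 3680×10^-6 = 1.465×10^-4 mol/L
α₀ = 1/(1 + K1/[H⁺] + K1K2/[H⁺]²) = 1/(1 + 10^+0.35 + 10^-3.34) = 0.3087
DIC = [CO2*]/α₀ = 1.465×10^-4 / 0.3087 = 0.475 mmol/L

DIC = 0.475 mmol/L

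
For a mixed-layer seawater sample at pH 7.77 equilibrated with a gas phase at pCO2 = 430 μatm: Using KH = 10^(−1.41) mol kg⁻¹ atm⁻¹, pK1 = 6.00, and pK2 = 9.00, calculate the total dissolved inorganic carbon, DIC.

[CO2*] = KH · pCO2 = 10^(−1.41) × 430×10^-6 = 1.673×10^-5 mol/kg
α₀ = 1/(1 + K1/[H⁺] + K1K2/[H⁺]²) = 1/(1 + 10^+1.77 + 10^+0.54) = 0.01578
DIC = [CO2*]/α₀ = 1.673×10^-5 / 0.01578 = 1.06 mmol/kg

DIC = 1.06 mmol/kg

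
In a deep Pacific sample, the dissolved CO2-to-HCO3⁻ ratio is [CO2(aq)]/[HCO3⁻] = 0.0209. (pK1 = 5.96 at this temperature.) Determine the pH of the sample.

pH = 7.64

From K1 = [H⁺][HCO3⁻]/[CO2(aq)]:  pH = pK1 − log₁₀([CO2(aq)]/[HCO3⁻])
log₁₀(0.0209) = -1.680
pH = 5.96 − (-1.680) = 7.64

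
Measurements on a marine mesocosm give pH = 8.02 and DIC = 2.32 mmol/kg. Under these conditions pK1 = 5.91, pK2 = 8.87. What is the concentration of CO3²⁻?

α₂ = 1 / (1 + [H⁺]/K2 + [H⁺]²/(K1K2)) = 1 / (1 + 10^+0.85 + 10^-1.26)
   = 1 / (1 + 7.0795 + 0.054954) = 1/8.1344 = 0.1229
[CO3²⁻] = α₂ × DIC = 0.1229 × 2.32 = 0.285 mmol/kg

[CO3²⁻] = 0.285 mmol/kg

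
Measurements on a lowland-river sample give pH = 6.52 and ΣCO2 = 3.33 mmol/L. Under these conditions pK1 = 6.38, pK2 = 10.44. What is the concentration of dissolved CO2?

α₀ = 1 / (1 + K1/[H⁺] + K1K2/[H⁺]²) = 1 / (1 + 10^+0.14 + 10^-3.78)
   = 1 / (1 + 1.3804 + 0.00016596) = 1/2.3806 = 0.4201
[CO2*] = α₀ × DIC = 0.4201 × 3.33 = 1.40 mmol/L

[CO2*] = 1.40 mmol/L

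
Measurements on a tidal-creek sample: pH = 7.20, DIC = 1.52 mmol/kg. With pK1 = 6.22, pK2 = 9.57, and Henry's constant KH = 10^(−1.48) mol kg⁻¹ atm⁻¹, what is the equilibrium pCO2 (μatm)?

pCO2 = 4330 μatm

α₀ = 1 / (1 + K1/[H⁺] + K1K2/[H⁺]²) = 1 / (1 + 10^+0.98 + 10^-1.39)
   = 1 / (1 + 9.5499 + 0.040738) = 1/10.591 = 0.09442
[CO2*] = α₀ × DIC = 0.09442 × 1.52 = 0.1435 mmol/kg
pCO2 = [CO2*]/KH = 1.435×10^-4 / 3.311×10^-2 = 4330 μatm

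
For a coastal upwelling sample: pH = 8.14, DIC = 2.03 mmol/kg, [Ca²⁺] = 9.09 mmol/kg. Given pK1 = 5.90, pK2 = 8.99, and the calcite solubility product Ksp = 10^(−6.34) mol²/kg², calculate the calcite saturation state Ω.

Ω = 4.97

α₂ = 1 / (1 + [H⁺]/K2 + [H⁺]²/(K1K2)) = 1 / (1 + 10^+0.85 + 10^-1.39)
   = 1 / (1 + 7.0795 + 0.040738) = 1/8.1202 = 0.1231
[CO3²⁻] = α₂ × DIC = 0.1231 × 2.03 = 0.2500 mmol/kg
Ksp = 10^(−6.34) = 4.571×10^-7
Ω = [Ca²⁺][CO3²⁻]/Ksp = (9.09×10^-3)(2.500×10^-4) / 4.571×10^-7 = 4.97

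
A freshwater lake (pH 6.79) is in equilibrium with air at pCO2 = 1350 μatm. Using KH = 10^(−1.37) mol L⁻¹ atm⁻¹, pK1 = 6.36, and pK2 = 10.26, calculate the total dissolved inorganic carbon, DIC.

[CO2*] = KH · pCO2 = 10^(−1.37) × 1350×10^-6 = 5.759×10^-5 mol/L
α₀ = 1/(1 + K1/[H⁺] + K1K2/[H⁺]²) = 1/(1 + 10^+0.43 + 10^-3.04) = 0.2708
DIC = [CO2*]/α₀ = 5.759×10^-5 / 0.2708 = 0.213 mmol/L

DIC = 0.213 mmol/L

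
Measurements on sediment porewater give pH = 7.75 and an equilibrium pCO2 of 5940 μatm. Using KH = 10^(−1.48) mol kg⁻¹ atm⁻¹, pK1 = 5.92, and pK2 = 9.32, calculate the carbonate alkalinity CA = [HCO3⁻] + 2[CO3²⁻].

[CO2*] = KH · pCO2 = 10^(−1.48) × 5940×10^-6 = 1.967×10^-4 mol/kg
α₀ = 1/(1 + K1/[H⁺] + K1K2/[H⁺]²) = 1/(1 + 10^+1.83 + 10^+0.26) = 0.01420
DIC = [CO2*]/α₀ = 1.967×10^-4 / 0.01420 = 13.85 mmol/kg
CA = (α₁ + 2α₂)·DIC = (0.9600 + 2×0.02584) × 13.85 = 14.0 mmol/kg

CA = 14.0 mmol/kg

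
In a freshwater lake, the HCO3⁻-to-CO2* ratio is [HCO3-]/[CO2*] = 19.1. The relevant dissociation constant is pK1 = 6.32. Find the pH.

pH = 7.60

From K1 = [H⁺][HCO3-]/[CO2*]:  pH = pK1 + log₁₀([HCO3-]/[CO2*])
log₁₀(19.1) = +1.281
pH = 6.32 + (+1.281) = 7.60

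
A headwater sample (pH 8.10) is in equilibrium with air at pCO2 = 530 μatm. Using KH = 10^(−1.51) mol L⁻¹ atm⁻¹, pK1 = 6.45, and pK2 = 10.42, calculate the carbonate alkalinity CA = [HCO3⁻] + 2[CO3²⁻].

[CO2*] = KH · pCO2 = 10^(−1.51) × 530×10^-6 = 1.638×10^-5 mol/L
α₀ = 1/(1 + K1/[H⁺] + K1K2/[H⁺]²) = 1/(1 + 10^+1.65 + 10^-0.67) = 0.02179
DIC = [CO2*]/α₀ = 1.638×10^-5 / 0.02179 = 0.7515 mmol/L
CA = (α₁ + 2α₂)·DIC = (0.9735 + 2×0.004660) × 0.7515 = 0.739 mmol/L

CA = 0.739 mmol/L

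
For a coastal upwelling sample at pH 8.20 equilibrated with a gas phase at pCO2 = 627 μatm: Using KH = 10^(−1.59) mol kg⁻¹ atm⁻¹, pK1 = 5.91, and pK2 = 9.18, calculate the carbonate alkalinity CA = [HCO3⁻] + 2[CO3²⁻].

[CO2*] = KH · pCO2 = 10^(−1.59) × 627×10^-6 = 1.612×10^-5 mol/kg
α₀ = 1/(1 + K1/[H⁺] + K1K2/[H⁺]²) = 1/(1 + 10^+2.29 + 10^+1.31) = 0.004621
DIC = [CO2*]/α₀ = 1.612×10^-5 / 0.004621 = 3.488 mmol/kg
CA = (α₁ + 2α₂)·DIC = (0.9010 + 2×0.09435) × 3.488 = 3.80 mmol/kg

CA = 3.80 mmol/kg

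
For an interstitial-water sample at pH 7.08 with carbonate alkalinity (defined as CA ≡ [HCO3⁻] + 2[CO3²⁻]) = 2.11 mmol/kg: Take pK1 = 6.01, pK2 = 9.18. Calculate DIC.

DIC = 2.27 mmol/kg

CA = [HCO3⁻] + 2[CO3²⁻] = (α₁ + 2α₂)·DIC
At pH 7.08: [H⁺]/K1 = 10^-1.07 = 0.085114, K2/[H⁺] = 10^-2.10 = 0.0079433
α₁ = 1/(1 + 0.085114 + 0.0079433) = 1/1.0931 = 0.9149; α₂ = α₁·K2/[H⁺] = 0.007267
α₁ + 2α₂ = 0.9294
DIC = CA / (α₁ + 2α₂) = 2.11 / 0.9294 = 2.27 mmol/kg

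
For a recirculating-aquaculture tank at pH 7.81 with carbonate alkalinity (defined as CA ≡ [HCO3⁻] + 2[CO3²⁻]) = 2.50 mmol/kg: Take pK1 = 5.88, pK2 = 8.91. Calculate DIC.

DIC = 2.35 mmol/kg

CA = [HCO3⁻] + 2[CO3²⁻] = (α₁ + 2α₂)·DIC
At pH 7.81: [H⁺]/K1 = 10^-1.93 = 0.011749, K2/[H⁺] = 10^-1.10 = 0.079433
α₁ = 1/(1 + 0.011749 + 0.079433) = 1/1.0912 = 0.9164; α₂ = α₁·K2/[H⁺] = 0.07280
α₁ + 2α₂ = 1.0620
DIC = CA / (α₁ + 2α₂) = 2.50 / 1.0620 = 2.35 mmol/kg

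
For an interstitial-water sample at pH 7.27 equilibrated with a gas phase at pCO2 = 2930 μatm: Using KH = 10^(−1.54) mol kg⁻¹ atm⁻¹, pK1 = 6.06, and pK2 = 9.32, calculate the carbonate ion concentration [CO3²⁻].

[CO2*] = KH · pCO2 = 10^(−1.54) × 2930×10^-6 = 8.450×10^-5 mol/kg
α₀ = 1/(1 + K1/[H⁺] + K1K2/[H⁺]²) = 1/(1 + 10^+1.21 + 10^-0.84) = 0.05759
DIC = [CO2*]/α₀ = 8.450×10^-5 / 0.05759 = 1.467 mmol/kg
[CO3²⁻] = α₂·DIC; α₂ = 0.008325, so [CO3²⁻] = 0.008325 × 1.467 = 0.0122 mmol/kg = 12.2 μmol/kg

[CO3²⁻] = 12.2 μmol/kg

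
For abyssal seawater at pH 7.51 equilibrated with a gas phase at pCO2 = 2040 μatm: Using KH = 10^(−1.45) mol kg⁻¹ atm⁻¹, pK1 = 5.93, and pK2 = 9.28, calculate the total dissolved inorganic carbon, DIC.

DIC = 2.87 mmol/kg

[CO2*] = KH · pCO2 = 10^(−1.45) × 2040×10^-6 = 7.238×10^-5 mol/kg
α₀ = 1/(1 + K1/[H⁺] + K1K2/[H⁺]²) = 1/(1 + 10^+1.58 + 10^-0.19) = 0.02521
DIC = [CO2*]/α₀ = 7.238×10^-5 / 0.02521 = 2.87 mmol/kg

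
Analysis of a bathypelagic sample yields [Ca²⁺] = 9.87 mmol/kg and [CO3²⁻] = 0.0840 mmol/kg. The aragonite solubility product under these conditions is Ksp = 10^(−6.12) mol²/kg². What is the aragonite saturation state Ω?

Ksp = 10^(−6.12) = 7.586×10^-7
Ω = [Ca²⁺][CO3²⁻]/Ksp = (9.87×10^-3)(0.0840×10^-3) / 7.586×10^-7 = 1.09

Ω = 1.09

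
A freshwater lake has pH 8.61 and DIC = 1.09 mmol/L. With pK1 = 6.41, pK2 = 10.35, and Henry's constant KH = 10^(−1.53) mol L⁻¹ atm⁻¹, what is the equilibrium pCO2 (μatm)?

α₀ = 1 / (1 + K1/[H⁺] + K1K2/[H⁺]²) = 1 / (1 + 10^+2.20 + 10^+0.46)
   = 1 / (1 + 158.49 + 2.8840) = 1/162.37 = 0.006159
[CO2*] = α₀ × DIC = 0.006159 × 1.09 = 0.006713 mmol/L = 6.713 μmol/L
pCO2 = [CO2*]/KH = 6.713×10^-6 / 2.951×10^-2 = 227 μatm

pCO2 = 227 μatm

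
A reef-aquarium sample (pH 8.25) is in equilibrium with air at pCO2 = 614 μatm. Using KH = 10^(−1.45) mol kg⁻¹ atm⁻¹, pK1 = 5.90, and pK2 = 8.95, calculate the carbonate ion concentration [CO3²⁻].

[CO3²⁻] = 0.973 mmol/kg

[CO2*] = KH · pCO2 = 10^(−1.45) × 614×10^-6 = 2.179×10^-5 mol/kg
α₀ = 1/(1 + K1/[H⁺] + K1K2/[H⁺]²) = 1/(1 + 10^+2.35 + 10^+1.65) = 0.003710
DIC = [CO2*]/α₀ = 2.179×10^-5 / 0.003710 = 5.872 mmol/kg
[CO3²⁻] = α₂·DIC; α₂ = 0.1657, so [CO3²⁻] = 0.1657 × 5.872 = 0.973 mmol/kg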